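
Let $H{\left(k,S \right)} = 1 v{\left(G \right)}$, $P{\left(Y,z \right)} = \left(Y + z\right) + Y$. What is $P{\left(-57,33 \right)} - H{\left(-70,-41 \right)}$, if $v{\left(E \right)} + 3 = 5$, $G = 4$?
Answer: $-83$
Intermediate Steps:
$v{\left(E \right)} = 2$ ($v{\left(E \right)} = -3 + 5 = 2$)
$P{\left(Y,z \right)} = z + 2 Y$
$H{\left(k,S \right)} = 2$ ($H{\left(k,S \right)} = 1 \cdot 2 = 2$)
$P{\left(-57,33 \right)} - H{\left(-70,-41 \right)} = \left(33 + 2 \left(-57\right)\right) - 2 = \left(33 - 114\right) - 2 = -81 - 2 = -83$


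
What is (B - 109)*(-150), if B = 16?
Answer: 13950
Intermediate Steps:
(B - 109)*(-150) = (16 - 109)*(-150) = -93*(-150) = 13950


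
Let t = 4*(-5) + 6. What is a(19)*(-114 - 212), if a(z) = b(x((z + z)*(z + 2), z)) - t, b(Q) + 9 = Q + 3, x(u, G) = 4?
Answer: -3912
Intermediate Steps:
t = -14 (t = -20 + 6 = -14)
b(Q) = -6 + Q (b(Q) = -9 + (Q + 3) = -9 + (3 + Q) = -6 + Q)
a(z) = 12 (a(z) = (-6 + 4) - 1*(-14) = -2 + 14 = 12)
a(19)*(-114 - 212) = 12*(-114 - 212) = 12*(-326) = -3912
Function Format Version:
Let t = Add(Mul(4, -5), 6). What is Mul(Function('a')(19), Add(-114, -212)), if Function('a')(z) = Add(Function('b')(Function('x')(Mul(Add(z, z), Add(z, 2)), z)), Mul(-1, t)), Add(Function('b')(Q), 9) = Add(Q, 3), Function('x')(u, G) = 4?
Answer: -3912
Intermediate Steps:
t = -14 (t = Add(-20, 6) = -14)
Function('b')(Q) = Add(-6, Q) (Function('b')(Q) = Add(-9, Add(Q, 3)) = Add(-9, Add(3, Q)) = Add(-6, Q))
Function('a')(z) = 12 (Function('a')(z) = Add(Add(-6, 4), Mul(-1, -14)) = Add(-2, 14) = 12)
Mul(Function('a')(19), Add(-114, -212)) = Mul(12, Add(-114, -212)) = Mul(12, -326) = -3912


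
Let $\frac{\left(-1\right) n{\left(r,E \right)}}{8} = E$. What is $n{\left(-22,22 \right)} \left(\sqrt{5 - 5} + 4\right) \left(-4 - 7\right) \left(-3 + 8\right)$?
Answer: $38720$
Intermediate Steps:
$n{\left(r,E \right)} = - 8 E$
$n{\left(-22,22 \right)} \left(\sqrt{5 - 5} + 4\right) \left(-4 - 7\right) \left(-3 + 8\right) = \left(-8\right) 22 \left(\sqrt{5 - 5} + 4\right) \left(-4 - 7\right) \left(-3 + 8\right) = - 176 \left(\sqrt{0} + 4\right) \left(\left(-11\right) 5\right) = - 176 \left(0 + 4\right) \left(-55\right) = - 176 \cdot 4 \left(-55\right) = \left(-176\right) \left(-220\right) = 38720$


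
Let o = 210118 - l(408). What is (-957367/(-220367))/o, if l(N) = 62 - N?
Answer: 957367/46379320288 ≈ 2.0642e-5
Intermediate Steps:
o = 210464 (o = 210118 - (62 - 1*408) = 210118 - (62 - 408) = 210118 - 1*(-346) = 210118 + 346 = 210464)
(-957367/(-220367))/o = -957367/(-220367)/210464 = -957367*(-1/220367)*(1/210464) = (957367/220367)*(1/210464) = 957367/46379320288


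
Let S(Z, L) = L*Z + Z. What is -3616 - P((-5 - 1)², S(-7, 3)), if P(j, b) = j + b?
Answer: -3624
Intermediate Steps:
S(Z, L) = Z + L*Z
P(j, b) = b + j
-3616 - P((-5 - 1)², S(-7, 3)) = -3616 - (-7*(1 + 3) + (-5 - 1)²) = -3616 - (-7*4 + (-6)²) = -3616 - (-28 + 36) = -3616 - 1*8 = -3616 - 8 = -3624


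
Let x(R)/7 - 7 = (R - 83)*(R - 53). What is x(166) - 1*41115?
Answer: 24587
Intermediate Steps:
x(R) = 49 + 7*(-83 + R)*(-53 + R) (x(R) = 49 + 7*((R - 83)*(R - 53)) = 49 + 7*((-83 + R)*(-53 + R)) = 49 + 7*(-83 + R)*(-53 + R))
x(166) - 1*41115 = (30842 - 952*166 + 7*166**2) - 1*41115 = (30842 - 158032 + 7*27556) - 41115 = (30842 - 158032 + 192892) - 41115 = 65702 - 41115 = 24587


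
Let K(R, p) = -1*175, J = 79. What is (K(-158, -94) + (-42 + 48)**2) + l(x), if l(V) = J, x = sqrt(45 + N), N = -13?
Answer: -60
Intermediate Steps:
x = 4*sqrt(2) (x = sqrt(45 - 13) = sqrt(32) = 4*sqrt(2) ≈ 5.6569)
K(R, p) = -175
l(V) = 79
(K(-158, -94) + (-42 + 48)**2) + l(x) = (-175 + (-42 + 48)**2) + 79 = (-175 + 6**2) + 79 = (-175 + 36) + 79 = -139 + 79 = -60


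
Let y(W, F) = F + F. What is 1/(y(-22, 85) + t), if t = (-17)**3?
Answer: -1/4743 ≈ -0.00021084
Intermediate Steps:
y(W, F) = 2*F
t = -4913
1/(y(-22, 85) + t) = 1/(2*85 - 4913) = 1/(170 - 4913) = 1/(-4743) = -1/4743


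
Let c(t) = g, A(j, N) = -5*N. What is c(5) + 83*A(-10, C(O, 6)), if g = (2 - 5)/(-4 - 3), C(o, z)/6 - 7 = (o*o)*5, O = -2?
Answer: -470607/7 ≈ -67230.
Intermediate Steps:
C(o, z) = 42 + 30*o² (C(o, z) = 42 + 6*((o*o)*5) = 42 + 6*(o²*5) = 42 + 6*(5*o²) = 42 + 30*o²)
g = 3/7 (g = -3/(-7) = -3*(-⅐) = 3/7 ≈ 0.42857)
c(t) = 3/7
c(5) + 83*A(-10, C(O, 6)) = 3/7 + 83*(-5*(42 + 30*(-2)²)) = 3/7 + 83*(-5*(42 + 30*4)) = 3/7 + 83*(-5*(42 + 120)) = 3/7 + 83*(-5*162) = 3/7 + 83*(-810) = 3/7 - 67230 = -470607/7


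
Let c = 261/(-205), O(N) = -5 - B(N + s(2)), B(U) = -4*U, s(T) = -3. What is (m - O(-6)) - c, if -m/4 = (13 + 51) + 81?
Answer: -110234/205 ≈ -537.73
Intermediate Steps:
O(N) = -17 + 4*N (O(N) = -5 - (-4)*(N - 3) = -5 - (-4)*(-3 + N) = -5 - (12 - 4*N) = -5 + (-12 + 4*N) = -17 + 4*N)
m = -580 (m = -4*((13 + 51) + 81) = -4*(64 + 81) = -4*145 = -580)
c = -261/205 (c = 261*(-1/205) = -261/205 ≈ -1.2732)
(m - O(-6)) - c = (-580 - (-17 + 4*(-6))) - 1*(-261/205) = (-580 - (-17 - 24)) + 261/205 = (-580 - 1*(-41)) + 261/205 = (-580 + 41) + 261/205 = -539 + 261/205 = -110234/205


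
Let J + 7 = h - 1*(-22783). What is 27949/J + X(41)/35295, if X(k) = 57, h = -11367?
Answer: 329036756/134226885 ≈ 2.4513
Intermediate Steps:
J = 11409 (J = -7 + (-11367 - 1*(-22783)) = -7 + (-11367 + 22783) = -7 + 11416 = 11409)
27949/J + X(41)/35295 = 27949/11409 + 57/35295 = 27949*(1/11409) + 57*(1/35295) = 27949/11409 + 19/11765 = 329036756/134226885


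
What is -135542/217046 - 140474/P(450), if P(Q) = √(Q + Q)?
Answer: -7623346516/1627845 ≈ -4683.1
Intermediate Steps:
P(Q) = √2*√Q (P(Q) = √(2*Q) = √2*√Q)
-135542/217046 - 140474/P(450) = -135542/217046 - 140474/(√2*√450) = -135542*1/217046 - 140474/(√2*(15*√2)) = -67771/108523 - 140474/30 = -67771/108523 - 140474*1/30 = -67771/108523 - 70237/15 = -7623346516/1627845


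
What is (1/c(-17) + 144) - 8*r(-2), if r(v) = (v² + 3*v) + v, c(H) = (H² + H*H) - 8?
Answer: 100321/570 ≈ 176.00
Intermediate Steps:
c(H) = -8 + 2*H² (c(H) = (H² + H²) - 8 = 2*H² - 8 = -8 + 2*H²)
r(v) = v² + 4*v
(1/c(-17) + 144) - 8*r(-2) = (1/(-8 + 2*(-17)²) + 144) - (-16)*(4 - 2) = (1/(-8 + 2*289) + 144) - (-16)*2 = (1/(-8 + 578) + 144) - 8*(-4) = (1/570 + 144) + 32 = 82081/570 + 32 = 100321/570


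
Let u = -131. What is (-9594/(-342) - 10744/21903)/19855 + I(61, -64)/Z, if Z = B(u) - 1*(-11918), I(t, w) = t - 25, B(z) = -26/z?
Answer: 1579875936932/358349253284715 ≈ 0.0044088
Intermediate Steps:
I(t, w) = -25 + t
Z = 1561284/131 (Z = -26/(-131) - 1*(-11918) = -26*(-1/131) + 11918 = 26/131 + 11918 = 1561284/131 ≈ 11918.)
(-9594/(-342) - 10744/21903)/19855 + I(61, -64)/Z = (-9594/(-342) - 10744/21903)/19855 + (-25 + 61)/(1561284/131) = (-9594*(-1/342) - 10744*1/21903)*(1/19855) + 36*(131/1561284) = (533/19 - 10744/21903)*(1/19855) + 131/43369 = (11470163/416157)*(1/19855) + 131/43369 = 11470163/8262797235 + 131/43369 = 1579875936932/358349253284715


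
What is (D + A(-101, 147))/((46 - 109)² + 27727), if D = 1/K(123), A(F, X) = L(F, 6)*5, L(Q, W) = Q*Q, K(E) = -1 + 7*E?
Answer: 43864301/27258560 ≈ 1.6092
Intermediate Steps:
L(Q, W) = Q²
A(F, X) = 5*F² (A(F, X) = F²*5 = 5*F²)
D = 1/860 (D = 1/(-1 + 7*123) = 1/(-1 + 861) = 1/860 ≈ 0.0011628)
(D + A(-101, 147))/((46 - 109)² + 27727) = (1/860 + 5*(-101)²)/((46 - 109)² + 27727) = (1/860 + 5*10201)/((-63)² + 27727) = (1/860 + 51005)/(3969 + 27727) = (43864301/860)/31696 = (43864301/860)*(1/31696) = 43864301/27258560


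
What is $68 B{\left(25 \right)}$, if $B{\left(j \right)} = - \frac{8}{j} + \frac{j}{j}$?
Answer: $\frac{1156}{25} \approx 46.24$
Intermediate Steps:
$B{\left(j \right)} = 1 - \frac{8}{j}$ ($B{\left(j \right)} = - \frac{8}{j} + 1 = 1 - \frac{8}{j}$)
$68 B{\left(25 \right)} = 68 \frac{-8 + 25}{25} = 68 \cdot \frac{1}{25} \cdot 17 = 68 \cdot \frac{17}{25} = \frac{1156}{25}$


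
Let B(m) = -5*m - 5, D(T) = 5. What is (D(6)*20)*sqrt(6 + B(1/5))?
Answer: 0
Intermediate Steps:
B(m) = -5 - 5*m
(D(6)*20)*sqrt(6 + B(1/5)) = (5*20)*sqrt(6 + (-5 - 5/5)) = 100*sqrt(6 + (-5 - 5*1/5)) = 100*sqrt(6 + (-5 - 1)) = 100*sqrt(6 - 6) = 100*sqrt(0) = 100*0 = 0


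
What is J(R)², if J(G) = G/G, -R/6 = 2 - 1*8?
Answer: 1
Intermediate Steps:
R = 36 (R = -6*(2 - 1*8) = -6*(2 - 8) = -6*(-6) = 36)
J(G) = 1
J(R)² = 1² = 1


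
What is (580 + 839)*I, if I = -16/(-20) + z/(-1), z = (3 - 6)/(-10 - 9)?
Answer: 86559/95 ≈ 911.15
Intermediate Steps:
z = 3/19 (z = -3/(-19) = -3*(-1/19) = 3/19 ≈ 0.15789)
I = 61/95 (I = -16/(-20) + (3/19)/(-1) = -16*(-1/20) + (3/19)*(-1) = ⅘ - 3/19 = 61/95 ≈ 0.64211)
(580 + 839)*I = (580 + 839)*(61/95) = 1419*(61/95) = 86559/95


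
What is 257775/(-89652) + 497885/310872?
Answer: -2958220315/2322524712 ≈ -1.2737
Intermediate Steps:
257775/(-89652) + 497885/310872 = 257775*(-1/89652) + 497885*(1/310872) = -85925/29884 + 497885/310872 = -2958220315/2322524712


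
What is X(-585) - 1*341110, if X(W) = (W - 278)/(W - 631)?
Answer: -414788897/1216 ≈ -3.4111e+5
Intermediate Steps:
X(W) = (-278 + W)/(-631 + W)
X(-585) - 1*341110 = (-278 - 585)/(-631 - 585) - 1*341110 = -863/(-1216) - 341110 = -1/1216*(-863) - 341110 = 863/1216 - 341110 = -414788897/1216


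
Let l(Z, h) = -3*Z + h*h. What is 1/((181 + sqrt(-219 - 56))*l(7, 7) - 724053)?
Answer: -143797/103387929165 - 28*I*sqrt(11)/103387929165 ≈ -1.3908e-6 - 8.9822e-10*I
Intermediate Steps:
l(Z, h) = h**2 - 3*Z (l(Z, h) = -3*Z + h**2 = h**2 - 3*Z)
1/((181 + sqrt(-219 - 56))*l(7, 7) - 724053) = 1/((181 + sqrt(-219 - 56))*(7**2 - 3*7) - 724053) = 1/((181 + sqrt(-275))*(49 - 21) - 724053) = 1/((181 + 5*I*sqrt(11))*28 - 724053) = 1/((5068 + 140*I*sqrt(11)) - 724053) = 1/(-718985 + 140*I*sqrt(11))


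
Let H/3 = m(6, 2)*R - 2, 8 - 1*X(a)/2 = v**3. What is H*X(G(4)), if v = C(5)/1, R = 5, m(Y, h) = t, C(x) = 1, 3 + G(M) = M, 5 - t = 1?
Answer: 756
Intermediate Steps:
t = 4 (t = 5 - 1*1 = 5 - 1 = 4)
G(M) = -3 + M
m(Y, h) = 4
v = 1 (v = 1/1 = 1*1 = 1)
X(a) = 14 (X(a) = 16 - 2*1**3 = 16 - 2*1 = 16 - 2 = 14)
H = 54 (H = 3*(4*5 - 2) = 3*(20 - 2) = 3*18 = 54)
H*X(G(4)) = 54*14 = 756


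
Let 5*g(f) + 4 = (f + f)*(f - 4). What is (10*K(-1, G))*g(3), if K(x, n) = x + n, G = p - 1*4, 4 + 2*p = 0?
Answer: 140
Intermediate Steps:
p = -2 (p = -2 + (½)*0 = -2 + 0 = -2)
G = -6 (G = -2 - 1*4 = -2 - 4 = -6)
g(f) = -⅘ + 2*f*(-4 + f)/5 (g(f) = -⅘ + ((f + f)*(f - 4))/5 = -⅘ + ((2*f)*(-4 + f))/5 = -⅘ + (2*f*(-4 + f))/5 = -⅘ + 2*f*(-4 + f)/5)
K(x, n) = n + x
(10*K(-1, G))*g(3) = (10*(-6 - 1))*(-⅘ - 8/5*3 + (⅖)*3²) = (10*(-7))*(-⅘ - 24/5 + (⅖)*9) = -70*(-⅘ - 24/5 + 18/5) = -70*(-2) = 140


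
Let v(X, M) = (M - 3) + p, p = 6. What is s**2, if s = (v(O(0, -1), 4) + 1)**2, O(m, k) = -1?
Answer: 4096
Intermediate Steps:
v(X, M) = 3 + M (v(X, M) = (M - 3) + 6 = (-3 + M) + 6 = 3 + M)
s = 64 (s = ((3 + 4) + 1)**2 = (7 + 1)**2 = 8**2 = 64)
s**2 = 64**2 = 4096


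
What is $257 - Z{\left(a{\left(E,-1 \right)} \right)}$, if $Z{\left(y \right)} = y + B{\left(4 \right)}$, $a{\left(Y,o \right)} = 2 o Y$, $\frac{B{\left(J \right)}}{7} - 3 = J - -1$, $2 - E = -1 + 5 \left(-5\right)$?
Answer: $257$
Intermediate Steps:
$E = 28$ ($E = 2 - \left(-1 + 5 \left(-5\right)\right) = 2 - \left(-1 - 25\right) = 2 - -26 = 2 + 26 = 28$)
$B{\left(J \right)} = 28 + 7 J$ ($B{\left(J \right)} = 21 + 7 \left(J - -1\right) = 21 + 7 \left(J + 1\right) = 21 + 7 \left(1 + J\right) = 21 + \left(7 + 7 J\right) = 28 + 7 J$)
$a{\left(Y,o \right)} = 2 Y o$
$Z{\left(y \right)} = 56 + y$ ($Z{\left(y \right)} = y + \left(28 + 7 \cdot 4\right) = y + \left(28 + 28\right) = y + 56 = 56 + y$)
$257 - Z{\left(a{\left(E,-1 \right)} \right)} = 257 - \left(56 + 2 \cdot 28 \left(-1\right)\right) = 257 - \left(56 - 56\right) = 257 - 0 = 257 + 0 = 257$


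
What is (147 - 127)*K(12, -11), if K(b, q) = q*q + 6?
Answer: 2540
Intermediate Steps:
K(b, q) = 6 + q² (K(b, q) = q² + 6 = 6 + q²)
(147 - 127)*K(12, -11) = (147 - 127)*(6 + (-11)²) = 20*(6 + 121) = 20*127 = 2540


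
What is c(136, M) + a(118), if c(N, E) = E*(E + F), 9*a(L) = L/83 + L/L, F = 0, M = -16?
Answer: 63811/249 ≈ 256.27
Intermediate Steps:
a(L) = 1/9 + L/747 (a(L) = (L/83 + L/L)/9 = (L*(1/83) + 1)/9 = (L/83 + 1)/9 = (1 + L/83)/9 = 1/9 + L/747)
c(N, E) = E**2 (c(N, E) = E*(E + 0) = E*E = E**2)
c(136, M) + a(118) = (-16)**2 + (1/9 + (1/747)*118) = 256 + (1/9 + 118/747) = 256 + 67/249 = 63811/249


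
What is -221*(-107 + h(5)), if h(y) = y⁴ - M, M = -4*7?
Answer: -120666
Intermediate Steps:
M = -28
h(y) = 28 + y⁴ (h(y) = y⁴ - 1*(-28) = y⁴ + 28 = 28 + y⁴)
-221*(-107 + h(5)) = -221*(-107 + (28 + 5⁴)) = -221*(-107 + (28 + 625)) = -221*(-107 + 653) = -221*546 = -120666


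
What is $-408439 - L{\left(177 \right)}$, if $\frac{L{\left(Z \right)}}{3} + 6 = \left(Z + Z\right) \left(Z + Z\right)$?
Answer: $-784369$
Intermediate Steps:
$L{\left(Z \right)} = -18 + 12 Z^{2}$ ($L{\left(Z \right)} = -18 + 3 \left(Z + Z\right) \left(Z + Z\right) = -18 + 3 \cdot 2 Z 2 Z = -18 + 3 \cdot 4 Z^{2} = -18 + 12 Z^{2}$)
$-408439 - L{\left(177 \right)} = -408439 - \left(-18 + 12 \cdot 177^{2}\right) = -408439 - \left(-18 + 12 \cdot 31329\right) = -408439 - \left(-18 + 375948\right) = -408439 - 375930 = -784369$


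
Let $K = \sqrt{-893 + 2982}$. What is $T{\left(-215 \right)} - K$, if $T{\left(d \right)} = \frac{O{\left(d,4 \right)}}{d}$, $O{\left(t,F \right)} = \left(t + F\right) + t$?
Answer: $\frac{426}{215} - \sqrt{2089} \approx -43.724$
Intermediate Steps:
$O{\left(t,F \right)} = F + 2 t$ ($O{\left(t,F \right)} = \left(F + t\right) + t = F + 2 t$)
$K = \sqrt{2089} \approx 45.706$
$T{\left(d \right)} = \frac{4 + 2 d}{d}$
$T{\left(-215 \right)} - K = \left(2 + \frac{4}{-215}\right) - \sqrt{2089} = \left(2 + 4 \left(- \frac{1}{215}\right)\right) - \sqrt{2089} = \left(2 - \frac{4}{215}\right) - \sqrt{2089} = \frac{426}{215} - \sqrt{2089}$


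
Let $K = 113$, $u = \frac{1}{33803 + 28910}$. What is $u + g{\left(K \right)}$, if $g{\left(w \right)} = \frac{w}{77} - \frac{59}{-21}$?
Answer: $\frac{8851525}{2069529} \approx 4.2771$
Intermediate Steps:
$u = \frac{1}{62713} \approx 1.5946 \cdot 10^{-5}$
$g{\left(w \right)} = \frac{59}{21} + \frac{w}{77}$ ($g{\left(w \right)} = w \frac{1}{77} - - \frac{59}{21} = \frac{w}{77} + \frac{59}{21} = \frac{59}{21} + \frac{w}{77}$)
$u + g{\left(K \right)} = \frac{1}{62713} + \left(\frac{59}{21} + \frac{1}{77} \cdot 113\right) = \frac{1}{62713} + \left(\frac{59}{21} + \frac{113}{77}\right) = \frac{1}{62713} + \frac{988}{231} = \frac{8851525}{2069529}$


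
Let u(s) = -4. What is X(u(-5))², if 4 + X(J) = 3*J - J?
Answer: 144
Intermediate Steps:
X(J) = -4 + 2*J (X(J) = -4 + (3*J - J) = -4 + 2*J)
X(u(-5))² = (-4 + 2*(-4))² = (-4 - 8)² = (-12)² = 144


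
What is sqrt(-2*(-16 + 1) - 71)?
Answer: I*sqrt(41) ≈ 6.4031*I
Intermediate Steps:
sqrt(-2*(-16 + 1) - 71) = sqrt(-2*(-15) - 71) = sqrt(30 - 71) = sqrt(-41) = I*sqrt(41)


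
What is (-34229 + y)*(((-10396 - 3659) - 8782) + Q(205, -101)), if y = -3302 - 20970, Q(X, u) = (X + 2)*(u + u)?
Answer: 3782148151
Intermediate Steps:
Q(X, u) = 2*u*(2 + X) (Q(X, u) = (2 + X)*(2*u) = 2*u*(2 + X))
y = -24272
(-34229 + y)*(((-10396 - 3659) - 8782) + Q(205, -101)) = (-34229 - 24272)*(((-10396 - 3659) - 8782) + 2*(-101)*(2 + 205)) = -58501*((-14055 - 8782) + 2*(-101)*207) = -58501*(-22837 - 41814) = -58501*(-64651) = 3782148151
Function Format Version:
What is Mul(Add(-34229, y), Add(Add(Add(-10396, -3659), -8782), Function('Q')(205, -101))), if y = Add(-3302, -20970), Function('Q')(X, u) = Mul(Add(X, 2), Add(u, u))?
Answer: 3782148151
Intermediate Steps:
Function('Q')(X, u) = Mul(2, u, Add(2, X)) (Function('Q')(X, u) = Mul(Add(2, X), Mul(2, u)) = Mul(2, u, Add(2, X)))
y = -24272
Mul(Add(-34229, y), Add(Add(Add(-10396, -3659), -8782), Function('Q')(205, -101))) = Mul(Add(-34229, -24272), Add(Add(Add(-10396, -3659), -8782), Mul(2, -101, Add(2, 205)))) = Mul(-58501, Add(Add(-14055, -8782), Mul(2, -101, 207))) = Mul(-58501, Add(-22837, -41814)) = Mul(-58501, -64651) = 3782148151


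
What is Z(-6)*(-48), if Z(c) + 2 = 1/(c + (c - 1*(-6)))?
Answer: 104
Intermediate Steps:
Z(c) = -2 + 1/(6 + 2*c) (Z(c) = -2 + 1/(c + (c - 1*(-6))) = -2 + 1/(c + (c + 6)) = -2 + 1/(c + (6 + c)) = -2 + 1/(6 + 2*c))
Z(-6)*(-48) = ((-11 - 4*(-6))/(2*(3 - 6)))*(-48) = ((½)*(-11 + 24)/(-3))*(-48) = ((½)*(-⅓)*13)*(-48) = -13/6*(-48) = 104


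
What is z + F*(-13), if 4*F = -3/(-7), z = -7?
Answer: -235/28 ≈ -8.3929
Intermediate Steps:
F = 3/28 (F = (-3/(-7))/4 = (-3*(-⅐))/4 = (¼)*(3/7) = 3/28 ≈ 0.10714)
z + F*(-13) = -7 + (3/28)*(-13) = -7 - 39/28 = -235/28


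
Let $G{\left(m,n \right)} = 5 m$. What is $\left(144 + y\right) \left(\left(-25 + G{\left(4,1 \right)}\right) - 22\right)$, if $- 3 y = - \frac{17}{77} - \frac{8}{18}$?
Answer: $- \frac{299837}{77} \approx -3894.0$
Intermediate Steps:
$y = \frac{461}{2079}$ ($y = - \frac{- \frac{17}{77} - \frac{8}{18}}{3} = - \frac{\left(-17\right) \frac{1}{77} - \frac{4}{9}}{3} = - \frac{- \frac{17}{77} - \frac{4}{9}}{3} = \left(- \frac{1}{3}\right) \left(- \frac{461}{693}\right) = \frac{461}{2079} \approx 0.22174$)
$\left(144 + y\right) \left(\left(-25 + G{\left(4,1 \right)}\right) - 22\right) = \left(144 + \frac{461}{2079}\right) \left(\left(-25 + 5 \cdot 4\right) - 22\right) = \frac{299837 \left(\left(-25 + 20\right) - 22\right)}{2079} = \frac{299837 \left(-5 - 22\right)}{2079} = \frac{299837}{2079} \left(-27\right) = - \frac{299837}{77}$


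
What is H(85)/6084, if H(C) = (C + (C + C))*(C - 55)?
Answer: 425/338 ≈ 1.2574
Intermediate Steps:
H(C) = 3*C*(-55 + C) (H(C) = (C + 2*C)*(-55 + C) = (3*C)*(-55 + C) = 3*C*(-55 + C))
H(85)/6084 = (3*85*(-55 + 85))/6084 = (3*85*30)*(1/6084) = 7650*(1/6084) = 425/338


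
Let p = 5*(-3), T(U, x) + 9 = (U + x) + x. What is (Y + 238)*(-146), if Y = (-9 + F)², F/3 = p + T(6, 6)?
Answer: -141182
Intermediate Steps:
T(U, x) = -9 + U + 2*x (T(U, x) = -9 + ((U + x) + x) = -9 + (U + 2*x) = -9 + U + 2*x)
p = -15
F = -18 (F = 3*(-15 + (-9 + 6 + 2*6)) = 3*(-15 + (-9 + 6 + 12)) = 3*(-15 + 9) = 3*(-6) = -18)
Y = 729 (Y = (-9 - 18)² = (-27)² = 729)
(Y + 238)*(-146) = (729 + 238)*(-146) = 967*(-146) = -141182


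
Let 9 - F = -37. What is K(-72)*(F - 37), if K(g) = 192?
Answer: 1728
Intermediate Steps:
F = 46 (F = 9 - 1*(-37) = 9 + 37 = 46)
K(-72)*(F - 37) = 192*(46 - 37) = 192*9 = 1728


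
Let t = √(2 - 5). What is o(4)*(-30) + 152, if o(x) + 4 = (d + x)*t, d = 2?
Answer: 272 - 180*I*√3 ≈ 272.0 - 311.77*I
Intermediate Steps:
t = I*√3 (t = √(-3) = I*√3 ≈ 1.732*I)
o(x) = -4 + I*√3*(2 + x) (o(x) = -4 + (2 + x)*(I*√3) = -4 + I*√3*(2 + x))
o(4)*(-30) + 152 = (-4 + 2*I*√3 + I*4*√3)*(-30) + 152 = (-4 + 2*I*√3 + 4*I*√3)*(-30) + 152 = (-4 + 6*I*√3)*(-30) + 152 = (120 - 180*I*√3) + 152 = 272 - 180*I*√3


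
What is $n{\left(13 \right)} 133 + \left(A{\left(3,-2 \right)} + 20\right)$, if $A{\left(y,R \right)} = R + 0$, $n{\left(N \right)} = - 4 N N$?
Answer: $-89890$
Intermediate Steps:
$n{\left(N \right)} = - 4 N^{2}$
$A{\left(y,R \right)} = R$
$n{\left(13 \right)} 133 + \left(A{\left(3,-2 \right)} + 20\right) = - 4 \cdot 13^{2} \cdot 133 + \left(-2 + 20\right) = \left(-4\right) 169 \cdot 133 + 18 = \left(-676\right) 133 + 18 = -89908 + 18 = -89890$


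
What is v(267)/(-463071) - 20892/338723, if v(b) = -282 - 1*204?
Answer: -452850474/7469180873 ≈ -0.060629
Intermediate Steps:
v(b) = -486 (v(b) = -282 - 204 = -486)
v(267)/(-463071) - 20892/338723 = -486/(-463071) - 20892/338723 = -486*(-1/463071) - 20892*1/338723 = 162/154357 - 20892/338723 = -452850474/7469180873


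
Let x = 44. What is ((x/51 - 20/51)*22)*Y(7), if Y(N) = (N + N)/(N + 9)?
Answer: 154/17 ≈ 9.0588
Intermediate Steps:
Y(N) = 2*N/(9 + N) (Y(N) = (2*N)/(9 + N) = 2*N/(9 + N))
((x/51 - 20/51)*22)*Y(7) = ((44/51 - 20/51)*22)*(2*7/(9 + 7)) = ((44*(1/51) - 20*1/51)*22)*(2*7/16) = ((44/51 - 20/51)*22)*(2*7*(1/16)) = ((8/17)*22)*(7/8) = (176/17)*(7/8) = 154/17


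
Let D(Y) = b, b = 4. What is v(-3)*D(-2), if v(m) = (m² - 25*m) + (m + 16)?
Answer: 388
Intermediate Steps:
v(m) = 16 + m² - 24*m (v(m) = (m² - 25*m) + (16 + m) = 16 + m² - 24*m)
D(Y) = 4
v(-3)*D(-2) = (16 + (-3)² - 24*(-3))*4 = (16 + 9 + 72)*4 = 97*4 = 388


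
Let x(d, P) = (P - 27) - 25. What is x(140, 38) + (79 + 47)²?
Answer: 15862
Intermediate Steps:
x(d, P) = -52 + P (x(d, P) = (-27 + P) - 25 = -52 + P)
x(140, 38) + (79 + 47)² = (-52 + 38) + (79 + 47)² = -14 + 126² = -14 + 15876 = 15862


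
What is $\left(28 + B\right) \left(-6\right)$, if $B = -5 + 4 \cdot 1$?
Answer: $-162$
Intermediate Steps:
$B = -1$ ($B = -5 + 4 = -1$)
$\left(28 + B\right) \left(-6\right) = \left(28 - 1\right) \left(-6\right) = 27 \left(-6\right) = -162$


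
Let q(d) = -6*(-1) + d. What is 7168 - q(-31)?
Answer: 7193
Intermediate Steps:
q(d) = 6 + d
7168 - q(-31) = 7168 - (6 - 31) = 7168 - 1*(-25) = 7168 + 25 = 7193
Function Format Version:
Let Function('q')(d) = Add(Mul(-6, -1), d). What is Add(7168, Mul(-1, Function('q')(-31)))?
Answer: 7193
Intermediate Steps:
Function('q')(d) = Add(6, d)
Add(7168, Mul(-1, Function('q')(-31))) = Add(7168, Mul(-1, Add(6, -31))) = Add(7168, Mul(-1, -25)) = Add(7168, 25) = 7193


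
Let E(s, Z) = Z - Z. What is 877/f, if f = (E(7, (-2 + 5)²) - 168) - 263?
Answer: -877/431 ≈ -2.0348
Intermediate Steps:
E(s, Z) = 0
f = -431 (f = (0 - 168) - 263 = -168 - 263 = -431)
877/f = 877/(-431) = 877*(-1/431) = -877/431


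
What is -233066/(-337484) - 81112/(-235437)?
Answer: 41123181025/39728110254 ≈ 1.0351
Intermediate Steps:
-233066/(-337484) - 81112/(-235437) = -233066*(-1/337484) - 81112*(-1/235437) = 116533/168742 + 81112/235437 = 41123181025/39728110254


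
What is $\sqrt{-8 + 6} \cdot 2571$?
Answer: $2571 i \sqrt{2} \approx 3635.9 i$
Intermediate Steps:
$\sqrt{-8 + 6} \cdot 2571 = \sqrt{-2} \cdot 2571 = i \sqrt{2} \cdot 2571 = 2571 i \sqrt{2}$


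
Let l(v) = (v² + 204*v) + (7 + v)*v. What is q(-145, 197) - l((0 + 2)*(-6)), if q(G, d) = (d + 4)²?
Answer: 42645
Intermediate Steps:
q(G, d) = (4 + d)²
l(v) = v² + 204*v + v*(7 + v) (l(v) = (v² + 204*v) + v*(7 + v) = v² + 204*v + v*(7 + v))
q(-145, 197) - l((0 + 2)*(-6)) = (4 + 197)² - (0 + 2)*(-6)*(211 + 2*((0 + 2)*(-6))) = 201² - 2*(-6)*(211 + 2*(2*(-6))) = 40401 - (-12)*(211 + 2*(-12)) = 40401 - (-12)*(211 - 24) = 40401 - (-12)*187 = 40401 - 1*(-2244) = 40401 + 2244 = 42645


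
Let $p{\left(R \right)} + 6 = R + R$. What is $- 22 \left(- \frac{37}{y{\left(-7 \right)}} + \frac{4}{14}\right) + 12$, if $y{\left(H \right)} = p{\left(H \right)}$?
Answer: $- \frac{2449}{70} \approx -34.986$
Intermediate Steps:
$p{\left(R \right)} = -6 + 2 R$ ($p{\left(R \right)} = -6 + \left(R + R\right) = -6 + 2 R$)
$y{\left(H \right)} = -6 + 2 H$
$- 22 \left(- \frac{37}{y{\left(-7 \right)}} + \frac{4}{14}\right) + 12 = - 22 \left(- \frac{37}{-6 + 2 \left(-7\right)} + \frac{4}{14}\right) + 12 = - 22 \left(- \frac{37}{-6 - 14} + 4 \cdot \frac{1}{14}\right) + 12 = - 22 \left(- \frac{37}{-20} + \frac{2}{7}\right) + 12 = - 22 \left(\left(-37\right) \left(- \frac{1}{20}\right) + \frac{2}{7}\right) + 12 = - 22 \left(\frac{37}{20} + \frac{2}{7}\right) + 12 = \left(-22\right) \frac{299}{140} + 12 = - \frac{3289}{70} + 12 = - \frac{2449}{70}$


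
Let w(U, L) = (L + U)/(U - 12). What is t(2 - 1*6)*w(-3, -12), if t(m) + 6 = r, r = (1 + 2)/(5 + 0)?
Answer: -27/5 ≈ -5.4000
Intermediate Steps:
w(U, L) = (L + U)/(-12 + U)
r = 3/5 ≈ 0.60000
t(m) = -27/5 (t(m) = -6 + 3/5 = -27/5)
t(2 - 1*6)*w(-3, -12) = -27*(-12 - 3)/(5*(-12 - 3)) = -27*(-15)/(5*(-15)) = -(-9)*(-15)/25 = -27/5*1 = -27/5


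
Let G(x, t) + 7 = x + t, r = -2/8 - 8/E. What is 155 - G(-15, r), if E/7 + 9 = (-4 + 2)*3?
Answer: 74413/420 ≈ 177.17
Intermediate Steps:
E = -105 (E = -63 + 7*((-4 + 2)*3) = -63 + 7*(-2*3) = -63 + 7*(-6) = -63 - 42 = -105)
r = -73/420 (r = -2/8 - 8/(-105) = -2*⅛ - 8*(-1/105) = -¼ + 8/105 = -73/420 ≈ -0.17381)
G(x, t) = -7 + t + x (G(x, t) = -7 + (x + t) = -7 + (t + x) = -7 + t + x)
155 - G(-15, r) = 155 - (-7 - 73/420 - 15) = 155 - 1*(-9313/420) = 155 + 9313/420 = 74413/420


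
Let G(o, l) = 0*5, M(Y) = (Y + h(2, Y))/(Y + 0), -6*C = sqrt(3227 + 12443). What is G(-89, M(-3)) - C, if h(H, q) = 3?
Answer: sqrt(15670)/6 ≈ 20.863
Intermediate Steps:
C = -sqrt(15670)/6 (C = -sqrt(3227 + 12443)/6 = -sqrt(15670)/6 ≈ -20.863)
M(Y) = (3 + Y)/Y (M(Y) = (Y + 3)/(Y + 0) = (3 + Y)/Y)
G(o, l) = 0
G(-89, M(-3)) - C = 0 - (-1)*sqrt(15670)/6 = 0 + sqrt(15670)/6 = sqrt(15670)/6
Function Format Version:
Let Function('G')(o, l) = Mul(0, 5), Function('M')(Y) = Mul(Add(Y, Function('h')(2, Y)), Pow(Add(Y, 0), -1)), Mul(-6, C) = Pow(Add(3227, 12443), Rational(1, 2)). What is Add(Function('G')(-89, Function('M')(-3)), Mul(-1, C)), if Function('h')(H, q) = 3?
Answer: Mul(Rational(1, 6), Pow(15670, Rational(1, 2))) ≈ 20.863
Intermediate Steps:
C = Mul(Rational(-1, 6), Pow(15670, Rational(1, 2))) (C = Mul(Rational(-1, 6), Pow(Add(3227, 12443), Rational(1, 2))) = Mul(Rational(-1, 6), Pow(15670, Rational(1, 2))) ≈ -20.863)
Function('M')(Y) = Mul(Pow(Y, -1), Add(3, Y)) (Function('M')(Y) = Mul(Add(Y, 3), Pow(Add(Y, 0), -1)) = Mul(Add(3, Y), Pow(Y, -1)) = Mul(Pow(Y, -1), Add(3, Y)))
Function('G')(o, l) = 0
Add(Function('G')(-89, Function('M')(-3)), Mul(-1, C)) = Add(0, Mul(-1, Mul(Rational(-1, 6), Pow(15670, Rational(1, 2))))) = Add(0, Mul(Rational(1, 6), Pow(15670, Rational(1, 2)))) = Mul(Rational(1, 6), Pow(15670, Rational(1, 2)))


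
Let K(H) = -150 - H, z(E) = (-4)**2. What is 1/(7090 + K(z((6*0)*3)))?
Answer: 1/6924 ≈ 0.00014443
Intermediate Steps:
z(E) = 16
1/(7090 + K(z((6*0)*3))) = 1/(7090 + (-150 - 1*16)) = 1/(7090 + (-150 - 16)) = 1/(7090 - 166) = 1/6924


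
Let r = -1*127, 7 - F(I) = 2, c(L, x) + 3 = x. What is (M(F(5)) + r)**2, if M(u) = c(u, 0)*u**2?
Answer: 40804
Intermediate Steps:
c(L, x) = -3 + x
F(I) = 5 (F(I) = 7 - 1*2 = 7 - 2 = 5)
r = -127
M(u) = -3*u**2 (M(u) = (-3 + 0)*u**2 = -3*u**2)
(M(F(5)) + r)**2 = (-3*5**2 - 127)**2 = (-3*25 - 127)**2 = (-75 - 127)**2 = (-202)**2 = 40804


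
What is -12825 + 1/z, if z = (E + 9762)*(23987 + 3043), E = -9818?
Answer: -19412946001/1513680 ≈ -12825.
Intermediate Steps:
z = -1513680 (z = (-9818 + 9762)*(23987 + 3043) = -56*27030 = -1513680)
-12825 + 1/z = -12825 + 1/(-1513680) = -12825 - 1/1513680 = -19412946001/1513680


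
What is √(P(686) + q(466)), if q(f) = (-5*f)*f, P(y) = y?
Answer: 3*I*√120566 ≈ 1041.7*I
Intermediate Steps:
q(f) = -5*f²
√(P(686) + q(466)) = √(686 - 5*466²) = √(686 - 5*217156) = √(686 - 1085780) = √(-1085094) = 3*I*√120566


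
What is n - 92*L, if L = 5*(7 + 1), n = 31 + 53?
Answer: -3596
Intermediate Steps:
n = 84
L = 40 (L = 5*8 = 40)
n - 92*L = 84 - 92*40 = 84 - 3680 = -3596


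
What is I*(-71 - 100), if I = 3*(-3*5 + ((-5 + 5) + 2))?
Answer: 6669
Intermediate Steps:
I = -39 (I = 3*(-15 + (0 + 2)) = 3*(-15 + 2) = 3*(-13) = -39)
I*(-71 - 100) = -39*(-71 - 100) = -39*(-171) = 6669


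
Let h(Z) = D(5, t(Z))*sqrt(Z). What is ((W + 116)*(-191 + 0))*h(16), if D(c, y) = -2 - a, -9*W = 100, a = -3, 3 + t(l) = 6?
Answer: -721216/9 ≈ -80135.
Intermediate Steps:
t(l) = 3 (t(l) = -3 + 6 = 3)
W = -100/9 (W = -1/9*100 = -100/9 ≈ -11.111)
D(c, y) = 1 (D(c, y) = -2 - 1*(-3) = -2 + 3 = 1)
h(Z) = sqrt(Z) (h(Z) = 1*sqrt(Z) = sqrt(Z))
((W + 116)*(-191 + 0))*h(16) = ((-100/9 + 116)*(-191 + 0))*sqrt(16) = ((944/9)*(-191))*4 = -180304/9*4 = -721216/9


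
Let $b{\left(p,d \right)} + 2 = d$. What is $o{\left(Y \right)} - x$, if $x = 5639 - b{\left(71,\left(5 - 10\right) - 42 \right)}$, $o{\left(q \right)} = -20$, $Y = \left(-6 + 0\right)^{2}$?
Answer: $-5708$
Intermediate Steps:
$b{\left(p,d \right)} = -2 + d$
$Y = 36$ ($Y = \left(-6\right)^{2} = 36$)
$x = 5688$ ($x = 5639 - \left(-2 + \left(\left(5 - 10\right) - 42\right)\right) = 5639 - \left(-2 - 47\right) = 5639 - -49 = 5639 + 49 = 5688$)
$o{\left(Y \right)} - x = -20 - 5688 = -5708$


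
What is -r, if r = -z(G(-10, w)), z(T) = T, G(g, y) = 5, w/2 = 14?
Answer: 5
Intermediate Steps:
w = 28 (w = 2*14 = 28)
r = -5 (r = -1*5 = -5)
-r = -1*(-5) = 5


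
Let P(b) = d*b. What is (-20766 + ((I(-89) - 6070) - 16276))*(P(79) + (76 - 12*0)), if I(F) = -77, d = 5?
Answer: -20342019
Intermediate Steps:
P(b) = 5*b
(-20766 + ((I(-89) - 6070) - 16276))*(P(79) + (76 - 12*0)) = (-20766 + ((-77 - 6070) - 16276))*(5*79 + (76 - 12*0)) = (-20766 + (-6147 - 16276))*(395 + (76 + 0)) = (-20766 - 22423)*(395 + 76) = -43189*471 = -20342019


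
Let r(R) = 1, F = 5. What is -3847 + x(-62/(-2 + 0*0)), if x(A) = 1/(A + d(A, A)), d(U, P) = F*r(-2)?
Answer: -138491/36 ≈ -3847.0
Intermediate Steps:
d(U, P) = 5 (d(U, P) = 5*1 = 5)
x(A) = 1/(5 + A) (x(A) = 1/(A + 5) = 1/(5 + A))
-3847 + x(-62/(-2 + 0*0)) = -3847 + 1/(5 - 62/(-2 + 0*0)) = -3847 + 1/(5 - 62/(-2 + 0)) = -3847 + 1/(5 - 62/(-2)) = -3847 + 1/(5 - 62*(-½)) = -3847 + 1/(5 + 31) = -3847 + 1/36 = -138491/36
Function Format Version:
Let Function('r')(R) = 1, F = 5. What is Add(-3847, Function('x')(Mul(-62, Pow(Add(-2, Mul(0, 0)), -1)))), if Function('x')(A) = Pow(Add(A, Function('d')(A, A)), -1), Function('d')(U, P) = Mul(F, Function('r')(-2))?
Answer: Rational(-138491, 36) ≈ -3847.0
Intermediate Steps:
Function('d')(U, P) = 5 (Function('d')(U, P) = Mul(5, 1) = 5)
Function('x')(A) = Pow(Add(5, A), -1) (Function('x')(A) = Pow(Add(A, 5), -1) = Pow(Add(5, A), -1))
Add(-3847, Function('x')(Mul(-62, Pow(Add(-2, Mul(0, 0)), -1)))) = Add(-3847, Pow(Add(5, Mul(-62, Pow(Add(-2, Mul(0, 0)), -1))), -1)) = Add(-3847, Pow(Add(5, Mul(-62, Pow(Add(-2, 0), -1))), -1)) = Add(-3847, Pow(Add(5, Mul(-62, Pow(-2, -1))), -1)) = Add(-3847, Pow(Add(5, Mul(-62, Rational(-1, 2))), -1)) = Add(-3847, Pow(Add(5, 31), -1)) = Add(-3847, Pow(36, -1)) = Add(-3847, Rational(1, 36)) = Rational(-138491, 36)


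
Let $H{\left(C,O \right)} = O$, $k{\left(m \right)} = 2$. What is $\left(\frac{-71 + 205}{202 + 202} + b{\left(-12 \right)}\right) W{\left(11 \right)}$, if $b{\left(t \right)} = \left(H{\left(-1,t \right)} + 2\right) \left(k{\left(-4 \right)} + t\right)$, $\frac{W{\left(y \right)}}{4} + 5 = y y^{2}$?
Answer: $\frac{53748084}{101} \approx 5.3216 \cdot 10^{5}$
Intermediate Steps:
$W{\left(y \right)} = -20 + 4 y^{3}$ ($W{\left(y \right)} = -20 + 4 y y^{2} = -20 + 4 y^{3}$)
$b{\left(t \right)} = \left(2 + t\right)^{2}$ ($b{\left(t \right)} = \left(t + 2\right) \left(2 + t\right) = \left(2 + t\right) \left(2 + t\right) = \left(2 + t\right)^{2}$)
$\left(\frac{-71 + 205}{202 + 202} + b{\left(-12 \right)}\right) W{\left(11 \right)} = \left(\frac{-71 + 205}{202 + 202} + \left(4 + \left(-12\right)^{2} + 4 \left(-12\right)\right)\right) \left(-20 + 4 \cdot 11^{3}\right) = \left(\frac{134}{404} + \left(4 + 144 - 48\right)\right) \left(-20 + 4 \cdot 1331\right) = \left(134 \cdot \frac{1}{404} + 100\right) \left(-20 + 5324\right) = \left(\frac{67}{202} + 100\right) 5304 = \frac{20267}{202} \cdot 5304 = \frac{53748084}{101}$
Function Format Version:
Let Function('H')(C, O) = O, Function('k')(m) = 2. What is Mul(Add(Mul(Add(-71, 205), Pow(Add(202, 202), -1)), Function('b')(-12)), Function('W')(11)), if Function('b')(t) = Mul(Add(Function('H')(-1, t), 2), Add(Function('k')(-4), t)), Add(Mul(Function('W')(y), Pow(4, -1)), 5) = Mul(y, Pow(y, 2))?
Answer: Rational(53748084, 101) ≈ 5.3216e+5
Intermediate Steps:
Function('W')(y) = Add(-20, Mul(4, Pow(y, 3))) (Function('W')(y) = Add(-20, Mul(4, Mul(y, Pow(y, 2)))) = Add(-20, Mul(4, Pow(y, 3))))
Function('b')(t) = Pow(Add(2, t), 2) (Function('b')(t) = Mul(Add(t, 2), Add(2, t)) = Mul(Add(2, t), Add(2, t)) = Pow(Add(2, t), 2))
Mul(Add(Mul(Add(-71, 205), Pow(Add(202, 202), -1)), Function('b')(-12)), Function('W')(11)) = Mul(Add(Mul(Add(-71, 205), Pow(Add(202, 202), -1)), Add(4, Pow(-12, 2), Mul(4, -12))), Add(-20, Mul(4, Pow(11, 3)))) = Mul(Add(Mul(134, Pow(404, -1)), Add(4, 144, -48)), Add(-20, Mul(4, 1331))) = Mul(Add(Mul(134, Rational(1, 404)), 100), Add(-20, 5324)) = Mul(Add(Rational(67, 202), 100), 5304) = Mul(Rational(20267, 202), 5304) = Rational(53748084, 101)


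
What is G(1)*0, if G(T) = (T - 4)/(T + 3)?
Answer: 0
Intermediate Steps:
G(T) = (-4 + T)/(3 + T)
G(1)*0 = ((-4 + 1)/(3 + 1))*0 = (-3/4)*0 = ((1/4)*(-3))*0 = -3/4*0 = 0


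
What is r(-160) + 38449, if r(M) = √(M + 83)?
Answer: 38449 + I*√77 ≈ 38449.0 + 8.775*I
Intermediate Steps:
r(M) = √(83 + M)
r(-160) + 38449 = √(83 - 160) + 38449 = √(-77) + 38449 = I*√77 + 38449 = 38449 + I*√77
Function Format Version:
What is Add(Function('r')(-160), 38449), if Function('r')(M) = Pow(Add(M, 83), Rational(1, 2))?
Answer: Add(38449, Mul(I, Pow(77, Rational(1, 2)))) ≈ Add(38449., Mul(8.7750, I))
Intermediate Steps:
Function('r')(M) = Pow(Add(83, M), Rational(1, 2))
Add(Function('r')(-160), 38449) = Add(Pow(Add(83, -160), Rational(1, 2)), 38449) = Add(Pow(-77, Rational(1, 2)), 38449) = Add(Mul(I, Pow(77, Rational(1, 2))), 38449) = Add(38449, Mul(I, Pow(77, Rational(1, 2))))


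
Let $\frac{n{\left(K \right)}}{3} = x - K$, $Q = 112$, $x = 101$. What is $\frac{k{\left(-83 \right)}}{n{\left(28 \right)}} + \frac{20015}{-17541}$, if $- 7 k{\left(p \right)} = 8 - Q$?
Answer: $- \frac{9619577}{8963451} \approx -1.0732$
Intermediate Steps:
$n{\left(K \right)} = 303 - 3 K$ ($n{\left(K \right)} = 3 \left(101 - K\right) = 303 - 3 K$)
$k{\left(p \right)} = \frac{104}{7}$ ($k{\left(p \right)} = - \frac{8 - 112}{7} = \left(- \frac{1}{7}\right) \left(-104\right) = \frac{104}{7}$)
$\frac{k{\left(-83 \right)}}{n{\left(28 \right)}} + \frac{20015}{-17541} = \frac{104}{7 \left(303 - 84\right)} + \frac{20015}{-17541} = \frac{104}{7 \left(303 - 84\right)} + 20015 \left(- \frac{1}{17541}\right) = \frac{104}{7 \cdot 219} - \frac{20015}{17541} = \frac{104}{7} \cdot \frac{1}{219} - \frac{20015}{17541} = \frac{104}{1533} - \frac{20015}{17541} = - \frac{9619577}{8963451}$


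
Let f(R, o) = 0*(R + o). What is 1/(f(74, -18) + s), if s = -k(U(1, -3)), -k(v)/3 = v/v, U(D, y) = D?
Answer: ⅓ ≈ 0.33333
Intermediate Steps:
k(v) = -3 (k(v) = -3*v/v = -3*1 = -3)
f(R, o) = 0
s = 3 (s = -1*(-3) = 3)
1/(f(74, -18) + s) = 1/(0 + 3) = 1/3 = ⅓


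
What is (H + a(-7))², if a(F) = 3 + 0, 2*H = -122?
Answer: 3364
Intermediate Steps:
H = -61 (H = (½)*(-122) = -61)
a(F) = 3
(H + a(-7))² = (-61 + 3)² = (-58)² = 3364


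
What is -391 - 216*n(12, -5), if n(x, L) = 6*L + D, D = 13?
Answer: 3281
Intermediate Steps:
n(x, L) = 13 + 6*L (n(x, L) = 6*L + 13 = 13 + 6*L)
-391 - 216*n(12, -5) = -391 - 216*(13 + 6*(-5)) = -391 - 216*(13 - 30) = -391 - 216*(-17) = -391 + 3672 = 3281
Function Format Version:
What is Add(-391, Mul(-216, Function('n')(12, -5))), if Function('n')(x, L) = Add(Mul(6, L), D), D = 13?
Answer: 3281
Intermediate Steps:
Function('n')(x, L) = Add(13, Mul(6, L)) (Function('n')(x, L) = Add(Mul(6, L), 13) = Add(13, Mul(6, L)))
Add(-391, Mul(-216, Function('n')(12, -5))) = Add(-391, Mul(-216, Add(13, Mul(6, -5)))) = Add(-391, Mul(-216, Add(13, -30))) = Add(-391, Mul(-216, -17)) = Add(-391, 3672) = 3281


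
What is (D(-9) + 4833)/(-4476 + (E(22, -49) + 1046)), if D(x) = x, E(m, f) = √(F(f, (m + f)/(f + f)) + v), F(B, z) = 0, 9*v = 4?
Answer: -1809/1286 ≈ -1.4067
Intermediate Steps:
v = 4/9 (v = (⅑)*4 = 4/9 ≈ 0.44444)
E(m, f) = ⅔ (E(m, f) = √(0 + 4/9) = √(4/9) = ⅔)
(D(-9) + 4833)/(-4476 + (E(22, -49) + 1046)) = (-9 + 4833)/(-4476 + (⅔ + 1046)) = 4824/(-4476 + 3140/3) = 4824/(-10288/3) = 4824*(-3/10288) = -1809/1286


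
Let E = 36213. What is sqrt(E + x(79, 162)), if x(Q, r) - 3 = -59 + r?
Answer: sqrt(36319) ≈ 190.58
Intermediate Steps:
x(Q, r) = -56 + r (x(Q, r) = 3 + (-59 + r) = -56 + r)
sqrt(E + x(79, 162)) = sqrt(36213 + (-56 + 162)) = sqrt(36213 + 106) = sqrt(36319)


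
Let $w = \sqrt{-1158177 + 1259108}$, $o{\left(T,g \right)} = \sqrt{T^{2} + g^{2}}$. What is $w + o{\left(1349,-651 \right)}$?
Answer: $\sqrt{100931} + \sqrt{2243602} \approx 1815.6$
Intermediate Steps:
$w = \sqrt{100931} \approx 317.7$
$w + o{\left(1349,-651 \right)} = \sqrt{100931} + \sqrt{1349^{2} + \left(-651\right)^{2}} = \sqrt{100931} + \sqrt{1819801 + 423801} = \sqrt{100931} + \sqrt{2243602}$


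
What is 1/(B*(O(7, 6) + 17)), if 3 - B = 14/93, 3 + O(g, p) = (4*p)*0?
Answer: 93/3710 ≈ 0.025067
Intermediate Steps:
O(g, p) = -3 (O(g, p) = -3 + (4*p)*0 = -3 + 0 = -3)
B = 265/93 (B = 3 - 14/93 = 265/93 ≈ 2.8495)
1/(B*(O(7, 6) + 17)) = 1/(265*(-3 + 17)/93) = 1/((265/93)*14) = 1/(3710/93) = 93/3710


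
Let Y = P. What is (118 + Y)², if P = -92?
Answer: 676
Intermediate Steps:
Y = -92
(118 + Y)² = (118 - 92)² = 26² = 676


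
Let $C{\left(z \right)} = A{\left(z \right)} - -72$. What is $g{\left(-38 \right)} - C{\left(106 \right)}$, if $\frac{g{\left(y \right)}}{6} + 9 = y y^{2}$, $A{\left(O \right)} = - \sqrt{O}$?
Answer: $-329358 + \sqrt{106} \approx -3.2935 \cdot 10^{5}$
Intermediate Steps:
$C{\left(z \right)} = 72 - \sqrt{z}$ ($C{\left(z \right)} = - \sqrt{z} - -72 = - \sqrt{z} + 72 = 72 - \sqrt{z}$)
$g{\left(y \right)} = -54 + 6 y^{3}$ ($g{\left(y \right)} = -54 + 6 y y^{2} = -54 + 6 y^{3}$)
$g{\left(-38 \right)} - C{\left(106 \right)} = \left(-54 + 6 \left(-38\right)^{3}\right) - \left(72 - \sqrt{106}\right) = \left(-54 + 6 \left(-54872\right)\right) - \left(72 - \sqrt{106}\right) = \left(-54 - 329232\right) - \left(72 - \sqrt{106}\right) = -329286 - \left(72 - \sqrt{106}\right) = -329358 + \sqrt{106}$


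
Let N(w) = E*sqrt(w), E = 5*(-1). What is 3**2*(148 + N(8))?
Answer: 1332 - 90*sqrt(2) ≈ 1204.7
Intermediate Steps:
E = -5
N(w) = -5*sqrt(w)
3**2*(148 + N(8)) = 3**2*(148 - 10*sqrt(2)) = 9*(148 - 10*sqrt(2)) = 1332 - 90*sqrt(2)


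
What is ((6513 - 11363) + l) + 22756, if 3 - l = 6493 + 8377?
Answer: 3039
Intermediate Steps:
l = -14867 (l = 3 - (6493 + 8377) = 3 - 1*14870 = 3 - 14870 = -14867)
((6513 - 11363) + l) + 22756 = ((6513 - 11363) - 14867) + 22756 = (-4850 - 14867) + 22756 = -19717 + 22756 = 3039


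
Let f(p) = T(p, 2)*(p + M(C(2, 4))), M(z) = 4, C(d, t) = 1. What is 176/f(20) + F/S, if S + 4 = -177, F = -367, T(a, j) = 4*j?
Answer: 6395/2172 ≈ 2.9443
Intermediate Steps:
S = -181 (S = -4 - 177 = -181)
f(p) = 32 + 8*p (f(p) = (4*2)*(p + 4) = 8*(4 + p) = 32 + 8*p)
176/f(20) + F/S = 176/(32 + 8*20) - 367/(-181) = 176/(32 + 160) - 367*(-1/181) = 176/192 + 367/181 = 176*(1/192) + 367/181 = 11/12 + 367/181 = 6395/2172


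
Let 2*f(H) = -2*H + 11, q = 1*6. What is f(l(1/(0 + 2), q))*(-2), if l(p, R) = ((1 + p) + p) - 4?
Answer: -15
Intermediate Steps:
q = 6
l(p, R) = -3 + 2*p (l(p, R) = (1 + 2*p) - 4 = -3 + 2*p)
f(H) = 11/2 - H (f(H) = (-2*H + 11)/2 = (11 - 2*H)/2 = 11/2 - H)
f(l(1/(0 + 2), q))*(-2) = (11/2 - (-3 + 2/(0 + 2)))*(-2) = (11/2 - (-3 + 2/2))*(-2) = (11/2 - (-3 + 2*(1/2)))*(-2) = (11/2 - (-3 + 1))*(-2) = (11/2 - 1*(-2))*(-2) = (11/2 + 2)*(-2) = (15/2)*(-2) = -15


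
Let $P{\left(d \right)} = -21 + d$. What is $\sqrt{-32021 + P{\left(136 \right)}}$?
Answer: $i \sqrt{31906} \approx 178.62 i$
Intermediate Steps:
$\sqrt{-32021 + P{\left(136 \right)}} = \sqrt{-32021 + \left(-21 + 136\right)} = \sqrt{-32021 + 115} = \sqrt{-31906} = i \sqrt{31906}$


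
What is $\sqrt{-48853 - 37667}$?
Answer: $2 i \sqrt{21630} \approx 294.14 i$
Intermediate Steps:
$\sqrt{-48853 - 37667} = \sqrt{-86520} = 2 i \sqrt{21630}$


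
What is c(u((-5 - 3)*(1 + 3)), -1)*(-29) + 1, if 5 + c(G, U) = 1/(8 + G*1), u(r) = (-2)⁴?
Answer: 3475/24 ≈ 144.79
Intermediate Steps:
u(r) = 16
c(G, U) = -5 + 1/(8 + G) (c(G, U) = -5 + 1/(8 + G*1) = -5 + 1/(8 + G))
c(u((-5 - 3)*(1 + 3)), -1)*(-29) + 1 = ((-39 - 5*16)/(8 + 16))*(-29) + 1 = ((-39 - 80)/24)*(-29) + 1 = ((1/24)*(-119))*(-29) + 1 = -119/24*(-29) + 1 = 3451/24 + 1 = 3475/24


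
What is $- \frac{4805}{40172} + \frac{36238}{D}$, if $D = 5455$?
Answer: $\frac{1429541661}{219138260} \approx 6.5235$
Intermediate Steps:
$- \frac{4805}{40172} + \frac{36238}{D} = - \frac{4805}{40172} + \frac{36238}{5455} = \frac{1429541661}{219138260}$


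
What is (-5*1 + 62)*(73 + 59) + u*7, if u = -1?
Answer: 7517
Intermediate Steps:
(-5*1 + 62)*(73 + 59) + u*7 = (-5*1 + 62)*(73 + 59) - 1*7 = (-5 + 62)*132 - 7 = 57*132 - 7 = 7524 - 7 = 7517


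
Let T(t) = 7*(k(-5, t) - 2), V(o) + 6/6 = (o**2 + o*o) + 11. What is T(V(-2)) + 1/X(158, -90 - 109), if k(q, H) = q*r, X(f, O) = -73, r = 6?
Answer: -16353/73 ≈ -224.01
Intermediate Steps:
V(o) = 10 + 2*o**2 (V(o) = -1 + ((o**2 + o*o) + 11) = -1 + ((o**2 + o**2) + 11) = -1 + (2*o**2 + 11) = -1 + (11 + 2*o**2) = 10 + 2*o**2)
k(q, H) = 6*q (k(q, H) = q*6 = 6*q)
T(t) = -224 (T(t) = 7*(6*(-5) - 2) = 7*(-30 - 2) = 7*(-32) = -224)
T(V(-2)) + 1/X(158, -90 - 109) = -224 + 1/(-73) = -224 - 1/73 = -16353/73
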